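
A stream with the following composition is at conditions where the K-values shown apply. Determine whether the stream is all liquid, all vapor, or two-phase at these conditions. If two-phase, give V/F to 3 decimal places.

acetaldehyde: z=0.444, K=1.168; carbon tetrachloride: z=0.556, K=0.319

ΣzᵢKᵢ = 0.696; Σzᵢ/Kᵢ = 2.123.
Since ΣzᵢKᵢ < 1 the mixture is below its bubble point — single liquid phase.

all liquid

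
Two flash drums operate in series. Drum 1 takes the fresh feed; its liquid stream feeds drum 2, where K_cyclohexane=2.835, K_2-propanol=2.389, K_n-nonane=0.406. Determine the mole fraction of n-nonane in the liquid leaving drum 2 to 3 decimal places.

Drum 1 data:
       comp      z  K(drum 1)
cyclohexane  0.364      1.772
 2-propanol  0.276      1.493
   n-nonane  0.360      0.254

Drum 1:
Rachford–Rice: g(ψ₁) = Σ zᵢ(Kᵢ−1)/(1+ψ₁(Kᵢ−1)) = 0.
Check two-phase: ΣzᵢKᵢ = 1.149 > 1 and Σzᵢ/Kᵢ = 1.808 > 1, so g(0) = 0.149 > 0 and g(1) = -0.808 < 0.
Newton iteration, ψ₁⁰ = 0.55:
  ψ₁ = 0.550: g = -0.1511, g' = -0.725 → ψ₁ = 0.341
  ψ₁ = 0.341: g = -0.0215, g' = -0.546 → ψ₁ = 0.302
  ψ₁ = 0.302: g = -0.0004, g' = -0.527 → ψ₁ = 0.301
Converged at ψ₁ = 0.301.
Drum-1 compositions:
  cyclohexane: x = 0.295, y = 0.523
  2-propanol: x = 0.240, y = 0.359
  n-nonane: x = 0.464, y = 0.118
Drum-2 feed = drum-1 liquid: z₂ = (0.2953, 0.2403, 0.4644).
Drum 2:
Newton iteration, ψ₂⁰ = 0.5:
  ψ₂ = 0.500: g = 0.0872, g' = -0.763 → ψ₂ = 0.614
  ψ₂ = 0.614: g = 0.0006, g' = -0.761 → ψ₂ = 0.615
Converged at ψ₂ = 0.615.
  cyclohexane: x = 0.139, y = 0.393
  2-propanol: x = 0.130, y = 0.310
  n-nonane: x = 0.732, y = 0.297

x_n-nonane (drum 2) = 0.732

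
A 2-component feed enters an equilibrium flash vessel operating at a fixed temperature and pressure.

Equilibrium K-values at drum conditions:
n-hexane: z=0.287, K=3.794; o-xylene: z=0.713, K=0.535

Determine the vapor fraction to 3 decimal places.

Rachford–Rice: g(ψ) = Σ zᵢ(Kᵢ−1)/(1+ψ(Kᵢ−1)) = 0.
Feasibility: ΣzᵢKᵢ = 1.470, Σzᵢ/Kᵢ = 1.408 — both > 1, two phases present.
Binary case is linear: z₁(K₁−1)(1+ψ(K₂−1)) + z₂(K₂−1)(1+ψ(K₁−1)) = 0
⇒ ψ = [z₁(K₁−1)+z₂(K₂−1)] / [−(K₁−1)(K₂−1)] = 0.4703/1.2992 = 0.362

ψ = 0.362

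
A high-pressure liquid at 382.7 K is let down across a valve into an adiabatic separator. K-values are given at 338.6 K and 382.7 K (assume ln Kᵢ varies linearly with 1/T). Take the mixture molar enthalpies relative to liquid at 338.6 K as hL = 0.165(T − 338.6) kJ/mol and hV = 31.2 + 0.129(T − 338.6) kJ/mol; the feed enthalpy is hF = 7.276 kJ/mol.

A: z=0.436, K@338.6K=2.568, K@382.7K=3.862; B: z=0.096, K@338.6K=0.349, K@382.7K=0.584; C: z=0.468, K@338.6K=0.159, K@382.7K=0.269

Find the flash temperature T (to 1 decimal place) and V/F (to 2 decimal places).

Adiabatic flash: solve Rachford–Rice at each trial T, then check hF = ψ·hV(T) + (1−ψ)·hL(T).
  T = 338.6 K: K = (2.568, 0.349, 0.159), RR gives ψ = 0.179, H_out = 5.578 kJ/mol
  T = 382.7 K: K = (3.862, 0.584, 0.269), RR gives ψ = 0.439, H_out = 20.285 kJ/mol
  T = 360.6 K: K = (3.187, 0.458, 0.210), RR gives ψ = 0.323, H_out = 13.439 kJ/mol
  T = 349.6 K: K = (2.871, 0.402, 0.184), RR gives ψ = 0.256, H_out = 9.716 kJ/mol
  T = 344.1 K: K = (2.718, 0.375, 0.171), RR gives ψ = 0.220, H_out = 7.713 kJ/mol
  T = 341.4 K: K = (2.644, 0.362, 0.165), RR gives ψ = 0.200, H_out = 6.683 kJ/mol
  T = 342.8 K: K = (2.682, 0.369, 0.168), RR gives ψ = 0.210, H_out = 7.221 kJ/mol
Linear interpolation between T = 342.8 (H_out = 7.221) and T = 344.1 (H_out = 7.713) on hF = 7.276 gives T ≈ 342.9 K, at which ψ = 0.21.

T = 342.9 K, V/F = 0.21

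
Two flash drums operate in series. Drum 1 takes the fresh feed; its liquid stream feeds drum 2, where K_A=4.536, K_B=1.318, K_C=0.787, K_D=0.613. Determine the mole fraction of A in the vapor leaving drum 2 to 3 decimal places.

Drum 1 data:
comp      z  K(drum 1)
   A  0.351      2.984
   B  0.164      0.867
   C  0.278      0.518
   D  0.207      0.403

Drum 1:
Rachford–Rice: g(ψ₁) = Σ zᵢ(Kᵢ−1)/(1+ψ₁(Kᵢ−1)) = 0.
Check two-phase: ΣzᵢKᵢ = 1.417 > 1 and Σzᵢ/Kᵢ = 1.357 > 1, so g(0) = 0.417 > 0 and g(1) = -0.357 < 0.
Newton iteration, ψ₁⁰ = 0.58:
  ψ₁ = 0.580: g = -0.0749, g' = -0.599 → ψ₁ = 0.455
  ψ₁ = 0.455: g = 0.0014, g' = -0.630 → ψ₁ = 0.457
Converged at ψ₁ = 0.457.
Drum-1 compositions:
  A: x = 0.184, y = 0.549
  B: x = 0.175, y = 0.151
  C: x = 0.357, y = 0.185
  D: x = 0.285, y = 0.115
Drum-2 feed = drum-1 liquid: z₂ = (0.1840, 0.1746, 0.3566, 0.2847).
Drum 2:
Material balance + equilibrium reduce to Σ zᵢ(Kᵢ−1)/(1+ψ₂(Kᵢ−1)) = 0.
g(0) = ΣzᵢKᵢ − 1 = 0.520 and g(1) = 1 − Σzᵢ/Kᵢ = -0.091, so a root lies in (0, 1).
Newton iteration, ψ₂⁰ = 0.5:
  ψ₂ = 0.500: g = 0.0613, g' = -0.399 → ψ₂ = 0.654
  ψ₂ = 0.654: g = 0.0067, g' = -0.320 → ψ₂ = 0.675
Converged at ψ₂ = 0.675.
  A: x = 0.054, y = 0.246
  B: x = 0.144, y = 0.189
  C: x = 0.416, y = 0.328
  D: x = 0.385, y = 0.236

y_A (drum 2) = 0.246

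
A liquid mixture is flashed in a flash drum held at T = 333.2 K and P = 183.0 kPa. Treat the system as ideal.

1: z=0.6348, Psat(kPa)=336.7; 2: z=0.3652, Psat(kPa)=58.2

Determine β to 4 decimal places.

Raoult's law: Kᵢ = Pᵢˢᵃᵗ/P = Pᵢˢᵃᵗ/183.0.
  K_1 = 336.7/183.0 = 1.839891, K_2 = 58.2/183.0 = 0.318033
Binary case is linear: z₁(K₁−1)(1+β(K₂−1)) + z₂(K₂−1)(1+β(K₁−1)) = 0
⇒ β = [z₁(K₁−1)+z₂(K₂−1)] / [−(K₁−1)(K₂−1)] = 0.28411/0.57278 = 0.4960

β = 0.4960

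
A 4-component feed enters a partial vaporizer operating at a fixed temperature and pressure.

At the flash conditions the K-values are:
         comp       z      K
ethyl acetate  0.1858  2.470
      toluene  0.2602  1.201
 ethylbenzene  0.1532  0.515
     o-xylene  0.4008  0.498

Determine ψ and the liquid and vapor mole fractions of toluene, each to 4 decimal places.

Material balance + equilibrium reduce to Σ zᵢ(Kᵢ−1)/(1+ψ(Kᵢ−1)) = 0.
g(0) = ΣzᵢKᵢ − 1 = 0.0499 and g(1) = 1 − Σzᵢ/Kᵢ = -0.3942, so a root lies in (0, 1).
Newton–Raphson from ψ = 0.57:
  ψ = 0.5700: g = -0.18901, g' = -0.3944 → ψ = 0.0907
  ψ = 0.0907: g = 0.00383, g' = -0.4730 → ψ = 0.0988
  ψ = 0.0988: g = 0.00002, g' = -0.4678 → ψ = 0.0989
Converged at ψ = 0.0989.
Compositions from xᵢ = zᵢ/(1+ψ(Kᵢ−1)), yᵢ = Kᵢxᵢ:
  ethyl acetate: x = 0.1622, y = 0.4007
  toluene: x = 0.2551, y = 0.3064
  ethylbenzene: x = 0.1609, y = 0.0829
  o-xylene: x = 0.4217, y = 0.2100

ψ = 0.0989, x_toluene = 0.2551, y_toluene = 0.3064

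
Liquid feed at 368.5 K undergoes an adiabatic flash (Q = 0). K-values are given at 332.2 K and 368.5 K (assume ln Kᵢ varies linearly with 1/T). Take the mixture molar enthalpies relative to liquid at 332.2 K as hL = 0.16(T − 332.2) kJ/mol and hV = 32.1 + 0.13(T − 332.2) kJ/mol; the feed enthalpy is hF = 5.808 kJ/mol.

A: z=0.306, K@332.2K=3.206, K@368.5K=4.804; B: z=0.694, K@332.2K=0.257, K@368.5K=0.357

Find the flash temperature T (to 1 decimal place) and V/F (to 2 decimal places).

T = 339.5 K, V/F = 0.15

Adiabatic flash: solve Rachford–Rice at each trial T, then check hF = ψ·hV(T) + (1−ψ)·hL(T).
  T = 332.2 K: K = (3.206, 0.257), RR gives ψ = 0.097, H_out = 3.122 kJ/mol
  T = 368.5 K: K = (4.804, 0.357), RR gives ψ = 0.293, H_out = 14.908 kJ/mol
  T = 350.4 K: K = (3.968, 0.306), RR gives ψ = 0.207, H_out = 9.439 kJ/mol
  T = 341.3 K: K = (3.577, 0.281), RR gives ψ = 0.156, H_out = 6.428 kJ/mol
  T = 336.8 K: K = (3.391, 0.269), RR gives ψ = 0.128, H_out = 4.838 kJ/mol
  T = 339.1 K: K = (3.485, 0.275), RR gives ψ = 0.143, H_out = 5.660 kJ/mol
Linear interpolation between T = 339.1 (H_out = 5.660) and T = 341.3 (H_out = 6.428) on hF = 5.808 gives T ≈ 339.5 K, at which ψ = 0.15.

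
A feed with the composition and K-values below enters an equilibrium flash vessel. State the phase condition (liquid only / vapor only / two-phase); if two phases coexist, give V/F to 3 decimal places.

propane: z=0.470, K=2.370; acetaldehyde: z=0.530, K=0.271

two-phase, V/F = 0.258

ΣzᵢKᵢ = 1.258; Σzᵢ/Kᵢ = 2.154.
Both exceed 1, so a two-phase solution exists.
Let ψ = V/F and solve Σ zᵢ(Kᵢ−1)/(1+ψ(Kᵢ−1)) = 0.
Binary case is linear: z₁(K₁−1)(1+ψ(K₂−1)) + z₂(K₂−1)(1+ψ(K₁−1)) = 0
⇒ ψ = [z₁(K₁−1)+z₂(K₂−1)] / [−(K₁−1)(K₂−1)] = 0.2575/0.9987 = 0.258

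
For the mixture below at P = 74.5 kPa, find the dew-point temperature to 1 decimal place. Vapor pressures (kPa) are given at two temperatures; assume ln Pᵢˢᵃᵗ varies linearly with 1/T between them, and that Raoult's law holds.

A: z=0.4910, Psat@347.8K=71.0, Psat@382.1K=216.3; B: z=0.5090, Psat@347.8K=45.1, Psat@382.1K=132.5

T = 356.7 K

Dew-point temperature: Σzᵢ·P/Pᵢˢᵃᵗ(T) = 1. Interpolate ln Pᵢˢᵃᵗ = aᵢ + bᵢ/T.
  T = 347.8 K: ΣzᵢP/Pᵢˢᵃᵗ = 1.3560
  T = 382.1 K: ΣzᵢP/Pᵢˢᵃᵗ = 0.4553
  T = 365.0 K: ΣzᵢP/Pᵢˢᵃᵗ = 0.7646
  T = 356.4 K: ΣzᵢP/Pᵢˢᵃᵗ = 1.0112
  T = 360.7 K: ΣzᵢP/Pᵢˢᵃᵗ = 0.8778
  T = 358.5 K: ΣzᵢP/Pᵢˢᵃᵗ = 0.9433
Interpolating between 356.4 K and 358.5 K gives T ≈ 356.7 K.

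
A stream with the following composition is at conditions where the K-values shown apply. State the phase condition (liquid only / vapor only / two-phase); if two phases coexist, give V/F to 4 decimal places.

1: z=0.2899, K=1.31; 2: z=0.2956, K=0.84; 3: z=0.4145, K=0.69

liquid only

ΣzᵢKᵢ = 0.9141; Σzᵢ/Kᵢ = 1.1739.
Since ΣzᵢKᵢ < 1 the mixture is below its bubble point — single liquid phase.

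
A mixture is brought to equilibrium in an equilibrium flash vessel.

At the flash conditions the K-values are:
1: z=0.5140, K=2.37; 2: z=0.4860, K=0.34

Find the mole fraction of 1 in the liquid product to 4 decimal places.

Let ψ = V/F and solve Σ zᵢ(Kᵢ−1)/(1+ψ(Kᵢ−1)) = 0.
Feasibility: ΣzᵢKᵢ = 1.3834, Σzᵢ/Kᵢ = 1.6463 — both > 1, two phases present.
Newton iteration, ψ⁰ = 0.35:
  ψ = 0.3500: g = 0.05884, g' = -0.7987 → ψ = 0.4237
  ψ = 0.4237: g = 0.00029, g' = -0.7942 → ψ = 0.4240
Converged at ψ = 0.4240.
Compositions from xᵢ = zᵢ/(1+ψ(Kᵢ−1)), yᵢ = Kᵢxᵢ:
  1: x = 0.3251, y = 0.7705
  2: x = 0.6749, y = 0.2295

x_1 = 0.3251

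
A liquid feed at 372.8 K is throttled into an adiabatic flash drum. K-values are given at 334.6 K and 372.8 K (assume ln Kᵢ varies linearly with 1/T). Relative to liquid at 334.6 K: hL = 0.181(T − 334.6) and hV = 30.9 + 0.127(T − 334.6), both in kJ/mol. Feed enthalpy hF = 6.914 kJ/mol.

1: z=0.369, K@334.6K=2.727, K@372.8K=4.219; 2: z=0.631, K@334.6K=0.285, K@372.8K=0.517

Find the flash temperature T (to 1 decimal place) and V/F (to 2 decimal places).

Adiabatic flash: solve Rachford–Rice at each trial T, then check hF = ψ·hV(T) + (1−ψ)·hL(T).
  T = 334.6 K: K = (2.727, 0.285), RR gives ψ = 0.151, H_out = 4.657 kJ/mol
  T = 372.8 K: K = (4.219, 0.517), RR gives ψ = 0.568, H_out = 23.292 kJ/mol
  T = 353.7 K: K = (3.432, 0.390), RR gives ψ = 0.346, H_out = 13.778 kJ/mol
  T = 344.1 K: K = (3.067, 0.335), RR gives ψ = 0.249, H_out = 9.296 kJ/mol
  T = 339.4 K: K = (2.896, 0.309), RR gives ψ = 0.202, H_out = 7.045 kJ/mol
  T = 337.0 K: K = (2.811, 0.297), RR gives ψ = 0.176, H_out = 5.865 kJ/mol
Linear interpolation between T = 337.0 (H_out = 5.865) and T = 339.4 (H_out = 7.045) on hF = 6.914 gives T ≈ 339.1 K, at which ψ = 0.20.

T = 339.1 K, V/F = 0.20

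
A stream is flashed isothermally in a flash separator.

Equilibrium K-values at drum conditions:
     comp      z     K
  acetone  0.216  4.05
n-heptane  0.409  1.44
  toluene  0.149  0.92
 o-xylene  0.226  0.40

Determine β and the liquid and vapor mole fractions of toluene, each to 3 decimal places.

β = 0.895, x_toluene = 0.160, y_toluene = 0.148

Material balance + equilibrium reduce to Σ zᵢ(Kᵢ−1)/(1+β(Kᵢ−1)) = 0.
Check two-phase: ΣzᵢKᵢ = 1.691 > 1 and Σzᵢ/Kᵢ = 1.064 > 1, so g(0) = 0.691 > 0 and g(1) = -0.064 < 0.
Newton iteration, β⁰ = 0.62:
  β = 0.620: g = 0.1408, g' = -0.497 → β = 0.904
  β = 0.904: g = -0.0048, g' = -0.572 → β = 0.895
Converged at β = 0.895.
Compositions from xᵢ = zᵢ/(1+β(Kᵢ−1)), yᵢ = Kᵢxᵢ:
  acetone: x = 0.058, y = 0.235
  n-heptane: x = 0.293, y = 0.423
  toluene: x = 0.160, y = 0.148
  o-xylene: x = 0.488, y = 0.195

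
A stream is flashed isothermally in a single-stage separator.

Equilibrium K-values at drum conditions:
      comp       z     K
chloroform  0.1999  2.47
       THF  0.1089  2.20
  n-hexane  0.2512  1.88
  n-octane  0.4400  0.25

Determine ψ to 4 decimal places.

ψ = 0.3591

Newton iteration, ψ⁰ = 0.68:
  ψ = 0.6800: g = -0.31625, g' = -1.2625 → ψ = 0.4295
  ψ = 0.4295: g = -0.06004, g' = -0.8717 → ψ = 0.3606
  ψ = 0.3606: g = -0.00129, g' = -0.8380 → ψ = 0.3591
Converged at ψ = 0.3591.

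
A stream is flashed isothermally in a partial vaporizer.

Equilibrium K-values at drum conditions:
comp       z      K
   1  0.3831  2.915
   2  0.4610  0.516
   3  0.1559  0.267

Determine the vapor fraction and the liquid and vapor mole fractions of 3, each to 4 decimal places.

ψ = 0.3710, x_3 = 0.2141, y_3 = 0.0572

Newton iteration, ψ⁰ = 0.5:
  ψ = 0.5000: g = -0.09996, g' = -0.7633 → ψ = 0.3690
  ψ = 0.3690: g = 0.00156, g' = -0.7998 → ψ = 0.3710
Converged at ψ = 0.3710.
Compositions from xᵢ = zᵢ/(1+ψ(Kᵢ−1)), yᵢ = Kᵢxᵢ:
  1: x = 0.2240, y = 0.6529
  2: x = 0.5619, y = 0.2899
  3: x = 0.2141, y = 0.0572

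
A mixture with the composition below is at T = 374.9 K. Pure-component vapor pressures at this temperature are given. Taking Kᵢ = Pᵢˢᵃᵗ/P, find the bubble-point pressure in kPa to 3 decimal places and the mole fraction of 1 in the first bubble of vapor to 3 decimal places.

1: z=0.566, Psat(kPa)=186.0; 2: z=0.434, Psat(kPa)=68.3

Pbub = 134.918 kPa, y_1 = 0.780

At the bubble point ψ → 0, so ΣzᵢKᵢ = 1 with Kᵢ = Pᵢˢᵃᵗ/P ⇒ P = ΣzᵢPᵢˢᵃᵗ.
P = 0.566·186.0 + 0.434·68.3 = 134.918 kPa
yᵢ = zᵢPᵢˢᵃᵗ/P ⇒ y_1 = 0.566·186.0/134.918 = 0.780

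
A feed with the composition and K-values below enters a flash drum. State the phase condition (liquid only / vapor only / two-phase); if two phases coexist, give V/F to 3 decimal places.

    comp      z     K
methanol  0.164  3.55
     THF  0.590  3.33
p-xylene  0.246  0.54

vapor only

ΣzᵢKᵢ = 2.680; Σzᵢ/Kᵢ = 0.679.
Since Σzᵢ/Kᵢ < 1 the mixture is above its dew point — single vapor phase.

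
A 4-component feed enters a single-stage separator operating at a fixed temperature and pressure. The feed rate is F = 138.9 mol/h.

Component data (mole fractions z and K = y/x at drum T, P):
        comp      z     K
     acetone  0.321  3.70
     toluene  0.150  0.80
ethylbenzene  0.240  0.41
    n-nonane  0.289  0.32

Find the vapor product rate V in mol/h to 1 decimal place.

V = 45.4 mol/h

Rachford–Rice: g(V/F) = Σ zᵢ(Kᵢ−1)/(1+V/F(Kᵢ−1)) = 0.
Feasibility: ΣzᵢKᵢ = 1.499, Σzᵢ/Kᵢ = 1.763 — both > 1, two phases present.
Iterate (Newton) starting at V/F = 0.5:
  V/F = 0.500: g = -0.1631, g' = -0.906 → V/F = 0.320
  V/F = 0.320: g = 0.0072, g' = -1.026 → V/F = 0.327
Converged at V/F = 0.327.
Then V = V/F·F = 0.3270·138.9 = 45.4 mol/h and L = F − V = 93.5 mol/h.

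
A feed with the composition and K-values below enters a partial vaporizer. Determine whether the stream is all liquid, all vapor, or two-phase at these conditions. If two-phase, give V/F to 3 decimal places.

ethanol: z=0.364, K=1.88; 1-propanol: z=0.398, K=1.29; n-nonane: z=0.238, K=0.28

two-phase, V/F = 0.612

ΣzᵢKᵢ = 1.264; Σzᵢ/Kᵢ = 1.352.
Both exceed 1, so a two-phase solution exists.
Newton iteration, ψ⁰ = 0.63:
  ψ = 0.630: g = -0.0100, g' = -0.554 → ψ = 0.612
Converged at ψ = 0.612.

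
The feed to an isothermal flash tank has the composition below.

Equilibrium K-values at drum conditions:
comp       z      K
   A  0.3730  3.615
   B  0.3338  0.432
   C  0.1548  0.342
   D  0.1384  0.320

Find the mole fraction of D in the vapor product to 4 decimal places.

Material balance + equilibrium reduce to Σ zᵢ(Kᵢ−1)/(1+β(Kᵢ−1)) = 0.
Check two-phase: ΣzᵢKᵢ = 1.5898 > 1 and Σzᵢ/Kᵢ = 1.7610 > 1, so g(0) = 0.5898 > 0 and g(1) = -0.7610 < 0.
Newton–Raphson from β = 0.54:
  β = 0.5400: g = -0.17583, g' = -0.9835 → β = 0.3612
  β = 0.3612: g = 0.00467, g' = -1.0728 → β = 0.3656
Converged at β = 0.3656.
Compositions from xᵢ = zᵢ/(1+β(Kᵢ−1)), yᵢ = Kᵢxᵢ:
  A: x = 0.1907, y = 0.6894
  B: x = 0.4213, y = 0.1820
  C: x = 0.2038, y = 0.0697
  D: x = 0.1842, y = 0.0589

y_D = 0.0589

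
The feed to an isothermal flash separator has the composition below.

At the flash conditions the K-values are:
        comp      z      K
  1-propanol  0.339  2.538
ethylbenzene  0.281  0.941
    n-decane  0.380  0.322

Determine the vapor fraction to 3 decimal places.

ψ = 0.325

Material balance + equilibrium reduce to Σ zᵢ(Kᵢ−1)/(1+ψ(Kᵢ−1)) = 0.
Check two-phase: ΣzᵢKᵢ = 1.247 > 1 and Σzᵢ/Kᵢ = 1.612 > 1, so g(0) = 0.247 > 0 and g(1) = -0.612 < 0.
Newton–Raphson from ψ = 0.45:
  ψ = 0.450: g = -0.0797, g' = -0.643 → ψ = 0.326
  ψ = 0.326: g = -0.0004, g' = -0.645 → ψ = 0.325
Converged at ψ = 0.325.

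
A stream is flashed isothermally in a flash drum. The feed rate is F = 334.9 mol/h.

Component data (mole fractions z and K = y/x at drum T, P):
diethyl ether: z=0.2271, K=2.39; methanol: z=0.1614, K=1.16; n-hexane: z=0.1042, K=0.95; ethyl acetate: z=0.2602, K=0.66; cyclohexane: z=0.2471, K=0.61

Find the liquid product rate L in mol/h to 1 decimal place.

L = 194.6 mol/h

Material balance + equilibrium reduce to Σ zᵢ(Kᵢ−1)/(1+β(Kᵢ−1)) = 0.
Feasibility: ΣzᵢKᵢ = 1.1514, Σzᵢ/Kᵢ = 1.1432 — both > 1, two phases present.
Iterate (Newton) starting at β = 0.42:
  β = 0.4200: g = -0.00026, g' = -0.2735 → β = 0.4190
Converged at β = 0.4190.
Then V = β·F = 0.4190·334.9 = 140.3 mol/h and L = F − V = 194.6 mol/h.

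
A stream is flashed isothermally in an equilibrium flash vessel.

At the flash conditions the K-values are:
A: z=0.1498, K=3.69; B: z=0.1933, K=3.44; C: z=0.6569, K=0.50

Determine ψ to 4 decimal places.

Let ψ = V/F and solve Σ zᵢ(Kᵢ−1)/(1+ψ(Kᵢ−1)) = 0.
Check two-phase: ΣzᵢKᵢ = 1.5462 > 1 and Σzᵢ/Kᵢ = 1.4106 > 1, so g(0) = 0.5462 > 0 and g(1) = -0.4106 < 0.
Newton–Raphson from ψ = 0.5:
  ψ = 0.5000: g = -0.05364, g' = -0.7226 → ψ = 0.4258
  ψ = 0.4258: g = 0.00188, g' = -0.7774 → ψ = 0.4282
Converged at ψ = 0.4282.

ψ = 0.4282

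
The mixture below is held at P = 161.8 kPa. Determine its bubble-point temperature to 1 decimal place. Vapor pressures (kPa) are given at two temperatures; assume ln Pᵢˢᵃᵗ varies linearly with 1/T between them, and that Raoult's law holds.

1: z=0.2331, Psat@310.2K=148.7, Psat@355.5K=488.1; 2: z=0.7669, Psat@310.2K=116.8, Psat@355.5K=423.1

Bubble-point temperature: ΣzᵢPᵢˢᵃᵗ(T) = P. Interpolate ln Pᵢˢᵃᵗ = aᵢ + bᵢ/T.
  T = 310.2 K: ΣzᵢPᵢˢᵃᵗ = 124.24 kPa
  T = 355.5 K: ΣzᵢPᵢˢᵃᵗ = 438.25 kPa
  T = 332.9 K: ΣzᵢPᵢˢᵃᵗ = 243.84 kPa
  T = 321.5 K: ΣzᵢPᵢˢᵃᵗ = 175.86 kPa
  T = 315.9 K: ΣzᵢPᵢˢᵃᵗ = 148.50 kPa
  T = 318.7 K: ΣzᵢPᵢˢᵃᵗ = 161.72 kPa
Interpolating between 318.7 K and 321.5 K gives T ≈ 318.7 K.

T = 318.7 K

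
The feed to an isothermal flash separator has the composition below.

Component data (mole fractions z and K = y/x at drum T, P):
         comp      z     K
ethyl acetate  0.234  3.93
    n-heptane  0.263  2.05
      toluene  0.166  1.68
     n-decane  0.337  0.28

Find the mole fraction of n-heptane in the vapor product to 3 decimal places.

Material balance + equilibrium reduce to Σ zᵢ(Kᵢ−1)/(1+V/F(Kᵢ−1)) = 0.
g(0) = ΣzᵢKᵢ − 1 = 0.832 and g(1) = 1 − Σzᵢ/Kᵢ = -0.490, so a root lies in (0, 1).
Newton iteration, V/F⁰ = 0.32:
  V/F = 0.320: g = 0.3380, g' = -1.044 → V/F = 0.644
  V/F = 0.644: g = 0.0287, g' = -0.988 → V/F = 0.673
  V/F = 0.673: g = -0.0004, g' = -1.020 → V/F = 0.672
Converged at V/F = 0.672.
Compositions from xᵢ = zᵢ/(1+V/F(Kᵢ−1)), yᵢ = Kᵢxᵢ:
  ethyl acetate: x = 0.079, y = 0.310
  n-heptane: x = 0.154, y = 0.316
  toluene: x = 0.114, y = 0.191
  n-decane: x = 0.653, y = 0.183

y_n-heptane = 0.316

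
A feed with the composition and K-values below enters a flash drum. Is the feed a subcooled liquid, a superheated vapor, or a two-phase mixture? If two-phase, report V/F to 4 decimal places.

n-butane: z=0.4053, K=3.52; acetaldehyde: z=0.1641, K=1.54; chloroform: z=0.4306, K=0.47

two-phase, V/F = 0.8064

ΣzᵢKᵢ = 1.8818; Σzᵢ/Kᵢ = 1.1379.
Both exceed 1, so a two-phase solution exists.
Let ψ = V/F and solve Σ zᵢ(Kᵢ−1)/(1+ψ(Kᵢ−1)) = 0.
Iterate (Newton) starting at ψ = 0.5:
  ψ = 0.5000: g = 0.21120, g' = -0.7575 → ψ = 0.7788
  ψ = 0.7788: g = 0.01849, g' = -0.6677 → ψ = 0.8065
  ψ = 0.8065: g = -0.00006, g' = -0.6721 → ψ = 0.8064
Converged at ψ = 0.8064.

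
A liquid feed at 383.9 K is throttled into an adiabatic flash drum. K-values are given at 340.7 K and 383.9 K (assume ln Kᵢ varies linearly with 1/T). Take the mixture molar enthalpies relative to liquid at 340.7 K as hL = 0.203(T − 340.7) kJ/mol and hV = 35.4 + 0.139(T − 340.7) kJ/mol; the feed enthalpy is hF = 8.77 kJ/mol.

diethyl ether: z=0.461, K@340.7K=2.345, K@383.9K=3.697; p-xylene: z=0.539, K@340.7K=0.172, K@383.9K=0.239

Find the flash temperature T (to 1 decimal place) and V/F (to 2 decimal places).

Adiabatic flash: solve Rachford–Rice at each trial T, then check hF = ψ·hV(T) + (1−ψ)·hL(T).
  T = 340.7 K: K = (2.345, 0.172), RR gives ψ = 0.156, H_out = 5.523 kJ/mol
  T = 383.9 K: K = (3.697, 0.239), RR gives ψ = 0.406, H_out = 22.017 kJ/mol
  T = 362.3 K: K = (2.985, 0.205), RR gives ψ = 0.308, H_out = 14.866 kJ/mol
  T = 351.5 K: K = (2.655, 0.188), RR gives ψ = 0.242, H_out = 10.600 kJ/mol
  T = 346.1 K: K = (2.498, 0.180), RR gives ψ = 0.202, H_out = 8.189 kJ/mol
  T = 348.8 K: K = (2.576, 0.184), RR gives ψ = 0.223, H_out = 9.423 kJ/mol
  T = 347.5 K: K = (2.538, 0.182), RR gives ψ = 0.213, H_out = 8.836 kJ/mol
Linear interpolation between T = 346.1 (H_out = 8.189) and T = 347.5 (H_out = 8.836) on hF = 8.77 gives T ≈ 347.4 K, at which ψ = 0.21.

T = 347.4 K, V/F = 0.21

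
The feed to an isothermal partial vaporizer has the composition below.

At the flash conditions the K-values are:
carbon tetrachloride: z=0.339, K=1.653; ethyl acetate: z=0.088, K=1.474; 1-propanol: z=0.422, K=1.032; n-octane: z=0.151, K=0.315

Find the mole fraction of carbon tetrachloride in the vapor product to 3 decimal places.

Rachford–Rice: g(ψ) = Σ zᵢ(Kᵢ−1)/(1+ψ(Kᵢ−1)) = 0.
g(0) = ΣzᵢKᵢ − 1 = 0.173 and g(1) = 1 − Σzᵢ/Kᵢ = -0.153, so a root lies in (0, 1).
Newton iteration, ψ⁰ = 0.69:
  ψ = 0.690: g = 0.0011, g' = -0.335 → ψ = 0.693
Converged at ψ = 0.693.
Compositions from xᵢ = zᵢ/(1+ψ(Kᵢ−1)), yᵢ = Kᵢxᵢ:
  carbon tetrachloride: x = 0.233, y = 0.386
  ethyl acetate: x = 0.066, y = 0.098
  1-propanol: x = 0.413, y = 0.426
  n-octane: x = 0.288, y = 0.091

y_carbon tetrachloride = 0.386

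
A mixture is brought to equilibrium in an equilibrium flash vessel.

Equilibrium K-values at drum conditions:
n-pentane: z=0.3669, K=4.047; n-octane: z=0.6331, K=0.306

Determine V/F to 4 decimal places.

Binary case is linear: z₁(K₁−1)(1+V/F(K₂−1)) + z₂(K₂−1)(1+V/F(K₁−1)) = 0
⇒ V/F = [z₁(K₁−1)+z₂(K₂−1)] / [−(K₁−1)(K₂−1)] = 0.67857/2.11462 = 0.3209

V/F = 0.3209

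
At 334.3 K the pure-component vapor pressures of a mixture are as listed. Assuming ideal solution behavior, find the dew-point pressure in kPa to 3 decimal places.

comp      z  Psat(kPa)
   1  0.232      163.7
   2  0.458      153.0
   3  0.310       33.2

Pdew = 72.738 kPa

At the dew point ψ → 1, so Σzᵢ/Kᵢ = 1 with Kᵢ = Pᵢˢᵃᵗ/P ⇒ 1/P = Σzᵢ/Pᵢˢᵃᵗ.
1/P = 0.232/163.7 + 0.458/153.0 + 0.310/33.2 = 0.013748 ⇒ P = 72.738 kPa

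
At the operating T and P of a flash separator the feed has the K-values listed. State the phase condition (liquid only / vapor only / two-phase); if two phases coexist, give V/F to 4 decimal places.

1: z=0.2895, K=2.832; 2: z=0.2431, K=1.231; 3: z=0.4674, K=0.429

two-phase, V/F = 0.4197

ΣzᵢKᵢ = 1.3196; Σzᵢ/Kᵢ = 1.3892.
Both exceed 1, so a two-phase solution exists.
Newton iteration, ψ⁰ = 0.5:
  ψ = 0.5000: g = -0.04638, g' = -0.5736 → ψ = 0.4191
  ψ = 0.4191: g = 0.00034, g' = -0.5850 → ψ = 0.4197
Converged at ψ = 0.4197.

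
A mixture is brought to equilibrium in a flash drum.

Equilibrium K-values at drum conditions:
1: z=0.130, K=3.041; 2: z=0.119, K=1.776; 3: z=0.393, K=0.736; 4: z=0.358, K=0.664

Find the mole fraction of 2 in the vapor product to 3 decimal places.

Rachford–Rice: g(ψ) = Σ zᵢ(Kᵢ−1)/(1+ψ(Kᵢ−1)) = 0.
Feasibility: ΣzᵢKᵢ = 1.134, Σzᵢ/Kᵢ = 1.183 — both > 1, two phases present.
Newton iteration, ψ⁰ = 0.53:
  ψ = 0.530: g = -0.0741, g' = -0.258 → ψ = 0.243
  ψ = 0.243: g = 0.0134, g' = -0.372 → ψ = 0.278
  ψ = 0.278: g = 0.0004, g' = -0.350 → ψ = 0.280
Converged at ψ = 0.280.
Compositions from xᵢ = zᵢ/(1+ψ(Kᵢ−1)), yᵢ = Kᵢxᵢ:
  1: x = 0.083, y = 0.252
  2: x = 0.098, y = 0.174
  3: x = 0.424, y = 0.312
  4: x = 0.395, y = 0.262

y_2 = 0.174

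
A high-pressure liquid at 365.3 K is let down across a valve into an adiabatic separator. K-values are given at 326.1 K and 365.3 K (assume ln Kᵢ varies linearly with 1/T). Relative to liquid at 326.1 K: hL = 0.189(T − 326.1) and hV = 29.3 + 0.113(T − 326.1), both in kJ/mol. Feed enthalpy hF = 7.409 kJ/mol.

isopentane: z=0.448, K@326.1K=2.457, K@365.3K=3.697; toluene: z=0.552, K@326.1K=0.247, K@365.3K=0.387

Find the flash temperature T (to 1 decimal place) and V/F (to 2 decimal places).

T = 328.5 K, V/F = 0.24

Adiabatic flash: solve Rachford–Rice at each trial T, then check hF = ψ·hV(T) + (1−ψ)·hL(T).
  T = 326.1 K: K = (2.457, 0.247), RR gives ψ = 0.216, H_out = 6.332 kJ/mol
  T = 365.3 K: K = (3.697, 0.387), RR gives ψ = 0.526, H_out = 21.258 kJ/mol
  T = 345.7 K: K = (3.049, 0.313), RR gives ψ = 0.383, H_out = 14.351 kJ/mol
  T = 335.9 K: K = (2.746, 0.279), RR gives ψ = 0.305, H_out = 10.568 kJ/mol
  T = 331.0 K: K = (2.599, 0.263), RR gives ψ = 0.263, H_out = 8.522 kJ/mol
  T = 328.6 K: K = (2.529, 0.255), RR gives ψ = 0.240, H_out = 7.470 kJ/mol
  T = 327.4 K: K = (2.494, 0.251), RR gives ψ = 0.229, H_out = 6.929 kJ/mol
Linear interpolation between T = 327.4 (H_out = 6.929) and T = 328.6 (H_out = 7.470) on hF = 7.409 gives T ≈ 328.5 K, at which ψ = 0.24.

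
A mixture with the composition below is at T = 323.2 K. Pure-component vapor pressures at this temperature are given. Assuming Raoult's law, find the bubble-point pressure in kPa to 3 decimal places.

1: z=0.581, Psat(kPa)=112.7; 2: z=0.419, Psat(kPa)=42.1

Pbub = 83.119 kPa

At the bubble point ψ → 0, so ΣzᵢKᵢ = 1 with Kᵢ = Pᵢˢᵃᵗ/P ⇒ P = ΣzᵢPᵢˢᵃᵗ.
P = 0.581·112.7 + 0.419·42.1 = 83.119 kPa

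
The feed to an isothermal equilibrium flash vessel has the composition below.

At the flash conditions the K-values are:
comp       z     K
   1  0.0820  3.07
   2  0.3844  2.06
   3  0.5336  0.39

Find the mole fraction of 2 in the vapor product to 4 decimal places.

y_2 = 0.5900

Newton–Raphson from ψ = 0.5:
  ψ = 0.5000: g = -0.11861, g' = -0.6804 → ψ = 0.3257
  ψ = 0.3257: g = -0.00190, g' = -0.6732 → ψ = 0.3228
Converged at ψ = 0.3228.
Compositions from xᵢ = zᵢ/(1+ψ(Kᵢ−1)), yᵢ = Kᵢxᵢ:
  1: x = 0.0492, y = 0.1509
  2: x = 0.2864, y = 0.5900
  3: x = 0.6645, y = 0.2591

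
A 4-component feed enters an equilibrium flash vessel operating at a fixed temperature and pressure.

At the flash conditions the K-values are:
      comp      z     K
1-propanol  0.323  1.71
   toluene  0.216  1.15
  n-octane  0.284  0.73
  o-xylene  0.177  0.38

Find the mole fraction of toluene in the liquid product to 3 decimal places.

Newton iteration, ψ⁰ = 0.5:
  ψ = 0.500: g = -0.0483, g' = -0.263 → ψ = 0.317
  ψ = 0.317: g = -0.0022, g' = -0.243 → ψ = 0.307
Converged at ψ = 0.307.
Compositions from xᵢ = zᵢ/(1+ψ(Kᵢ−1)), yᵢ = Kᵢxᵢ:
  1-propanol: x = 0.265, y = 0.453
  toluene: x = 0.206, y = 0.237
  n-octane: x = 0.310, y = 0.226
  o-xylene: x = 0.219, y = 0.083

x_toluene = 0.206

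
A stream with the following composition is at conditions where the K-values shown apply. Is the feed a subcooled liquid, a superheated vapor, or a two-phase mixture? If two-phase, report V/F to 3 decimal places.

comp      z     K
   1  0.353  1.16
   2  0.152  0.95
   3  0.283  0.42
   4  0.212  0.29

ΣzᵢKᵢ = 0.734; Σzᵢ/Kᵢ = 1.869.
Since ΣzᵢKᵢ < 1 the mixture is below its bubble point — single liquid phase.

subcooled liquid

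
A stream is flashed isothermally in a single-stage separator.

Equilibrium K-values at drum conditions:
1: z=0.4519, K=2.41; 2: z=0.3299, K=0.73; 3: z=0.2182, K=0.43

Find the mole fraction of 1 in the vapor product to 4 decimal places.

y_1 = 0.5448

Rachford–Rice: g(ψ) = Σ zᵢ(Kᵢ−1)/(1+ψ(Kᵢ−1)) = 0.
Check two-phase: ΣzᵢKᵢ = 1.4237 > 1 and Σzᵢ/Kᵢ = 1.1469 > 1, so g(0) = 0.4237 > 0 and g(1) = -0.1469 < 0.
Newton–Raphson from ψ = 0.46:
  ψ = 0.4600: g = 0.11622, g' = -0.4921 → ψ = 0.6961
  ψ = 0.6961: g = 0.00567, g' = -0.4601 → ψ = 0.7085
Converged at ψ = 0.7085.
Compositions from xᵢ = zᵢ/(1+ψ(Kᵢ−1)), yᵢ = Kᵢxᵢ:
  1: x = 0.2261, y = 0.5448
  2: x = 0.4079, y = 0.2978
  3: x = 0.3660, y = 0.1574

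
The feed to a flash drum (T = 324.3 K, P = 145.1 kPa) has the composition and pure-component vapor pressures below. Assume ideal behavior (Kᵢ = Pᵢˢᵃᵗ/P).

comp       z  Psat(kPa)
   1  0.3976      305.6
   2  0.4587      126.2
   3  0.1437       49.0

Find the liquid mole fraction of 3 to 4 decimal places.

Raoult's law: Kᵢ = Pᵢˢᵃᵗ/P = Pᵢˢᵃᵗ/145.1.
  K_1 = 305.6/145.1 = 2.106134, K_2 = 126.2/145.1 = 0.869745, K_3 = 49.0/145.1 = 0.337698
Newton–Raphson from V/F = 0.5:
  V/F = 0.5000: g = 0.07698, g' = -0.3515 → V/F = 0.7190
  V/F = 0.7190: g = -0.00265, g' = -0.3901 → V/F = 0.7122
Converged at V/F = 0.7122.
Compositions from xᵢ = zᵢ/(1+V/F(Kᵢ−1)), yᵢ = Kᵢxᵢ:
  1: x = 0.2224, y = 0.4684
  2: x = 0.5056, y = 0.4397
  3: x = 0.2720, y = 0.0919

x_3 = 0.2720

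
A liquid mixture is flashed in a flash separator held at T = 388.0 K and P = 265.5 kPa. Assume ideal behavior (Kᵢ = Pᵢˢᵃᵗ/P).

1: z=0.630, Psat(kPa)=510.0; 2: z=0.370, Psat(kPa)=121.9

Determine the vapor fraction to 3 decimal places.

ψ = 0.763

Raoult's law: Kᵢ = Pᵢˢᵃᵗ/P = Pᵢˢᵃᵗ/265.5.
  K_1 = 510.0/265.5 = 1.92090, K_2 = 121.9/265.5 = 0.45913
Material balance + equilibrium reduce to Σ zᵢ(Kᵢ−1)/(1+ψ(Kᵢ−1)) = 0.
g(0) = ΣzᵢKᵢ − 1 = 0.380 and g(1) = 1 − Σzᵢ/Kᵢ = -0.134, so a root lies in (0, 1).
Binary case is linear: z₁(K₁−1)(1+ψ(K₂−1)) + z₂(K₂−1)(1+ψ(K₁−1)) = 0
⇒ ψ = [z₁(K₁−1)+z₂(K₂−1)] / [−(K₁−1)(K₂−1)] = 0.3800/0.4981 = 0.763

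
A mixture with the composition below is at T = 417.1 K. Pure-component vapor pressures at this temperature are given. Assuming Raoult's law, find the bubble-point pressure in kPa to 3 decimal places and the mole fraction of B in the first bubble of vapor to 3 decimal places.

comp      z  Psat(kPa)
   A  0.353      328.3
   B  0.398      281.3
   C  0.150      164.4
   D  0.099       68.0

At the bubble point ψ → 0, so ΣzᵢKᵢ = 1 with Kᵢ = Pᵢˢᵃᵗ/P ⇒ P = ΣzᵢPᵢˢᵃᵗ.
P = 0.353·328.3 + 0.398·281.3 + 0.150·164.4 + 0.099·68.0 = 259.239 kPa
yᵢ = zᵢPᵢˢᵃᵗ/P ⇒ y_B = 0.398·281.3/259.239 = 0.432

Pbub = 259.239 kPa, y_B = 0.432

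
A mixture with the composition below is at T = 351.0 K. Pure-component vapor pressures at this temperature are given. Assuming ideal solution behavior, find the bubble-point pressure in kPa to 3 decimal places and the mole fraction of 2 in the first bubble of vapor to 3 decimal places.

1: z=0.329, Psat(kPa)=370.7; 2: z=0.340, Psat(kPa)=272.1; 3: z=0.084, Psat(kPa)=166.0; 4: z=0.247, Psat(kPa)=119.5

Pbub = 257.935 kPa, y_2 = 0.359

At the bubble point ψ → 0, so ΣzᵢKᵢ = 1 with Kᵢ = Pᵢˢᵃᵗ/P ⇒ P = ΣzᵢPᵢˢᵃᵗ.
P = 0.329·370.7 + 0.340·272.1 + 0.084·166.0 + 0.247·119.5 = 257.935 kPa
yᵢ = zᵢPᵢˢᵃᵗ/P ⇒ y_2 = 0.340·272.1/257.935 = 0.359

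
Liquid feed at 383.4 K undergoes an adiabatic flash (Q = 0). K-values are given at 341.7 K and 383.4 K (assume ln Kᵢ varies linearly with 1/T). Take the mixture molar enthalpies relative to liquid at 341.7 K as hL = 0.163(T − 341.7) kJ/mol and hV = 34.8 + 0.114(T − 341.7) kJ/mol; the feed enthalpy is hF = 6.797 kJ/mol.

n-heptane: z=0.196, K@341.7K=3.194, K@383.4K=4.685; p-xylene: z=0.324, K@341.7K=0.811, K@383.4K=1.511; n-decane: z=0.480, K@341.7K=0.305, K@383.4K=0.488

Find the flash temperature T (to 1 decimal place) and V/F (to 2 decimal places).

T = 352.0 K, V/F = 0.15

Adiabatic flash: solve Rachford–Rice at each trial T, then check hF = ψ·hV(T) + (1−ψ)·hL(T).
  T = 341.7 K: K = (3.194, 0.811, 0.305), RR gives ψ = 0.031, H_out = 1.082 kJ/mol
  T = 383.4 K: K = (4.685, 1.511, 0.488), RR gives ψ = 0.595, H_out = 26.274 kJ/mol
  T = 362.5 K: K = (3.909, 1.126, 0.391), RR gives ψ = 0.282, H_out = 12.901 kJ/mol
  T = 352.1 K: K = (3.544, 0.960, 0.347), RR gives ψ = 0.150, H_out = 6.847 kJ/mol
  T = 346.9 K: K = (3.367, 0.884, 0.325), RR gives ψ = 0.090, H_out = 3.944 kJ/mol
  T = 349.5 K: K = (3.455, 0.921, 0.336), RR gives ψ = 0.120, H_out = 5.388 kJ/mol
  T = 350.8 K: K = (3.500, 0.941, 0.341), RR gives ψ = 0.135, H_out = 6.116 kJ/mol
Linear interpolation between T = 350.8 (H_out = 6.116) and T = 352.1 (H_out = 6.847) on hF = 6.797 gives T ≈ 352.0 K, at which ψ = 0.15.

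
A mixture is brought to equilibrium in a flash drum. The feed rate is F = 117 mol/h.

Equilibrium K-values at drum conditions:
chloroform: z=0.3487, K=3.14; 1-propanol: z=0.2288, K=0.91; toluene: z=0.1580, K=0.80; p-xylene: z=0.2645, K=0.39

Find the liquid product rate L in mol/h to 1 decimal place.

L = 43.8 mol/h

Newton–Raphson from ψ = 0.5:
  ψ = 0.5000: g = 0.07167, g' = -0.5863 → ψ = 0.6222
  ψ = 0.6222: g = 0.00209, g' = -0.5597 → ψ = 0.6260
Converged at ψ = 0.6260.
Then V = ψ·F = 0.6260·117 = 73.2 mol/h and L = F − V = 43.8 mol/h.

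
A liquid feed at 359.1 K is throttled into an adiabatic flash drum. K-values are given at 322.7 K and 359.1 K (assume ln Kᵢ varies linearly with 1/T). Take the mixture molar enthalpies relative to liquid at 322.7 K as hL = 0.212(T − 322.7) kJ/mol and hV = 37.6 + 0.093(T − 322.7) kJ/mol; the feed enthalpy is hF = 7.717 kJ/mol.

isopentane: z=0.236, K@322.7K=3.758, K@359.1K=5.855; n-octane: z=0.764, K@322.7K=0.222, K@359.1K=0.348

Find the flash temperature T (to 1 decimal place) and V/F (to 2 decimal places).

Adiabatic flash: solve Rachford–Rice at each trial T, then check hF = ψ·hV(T) + (1−ψ)·hL(T).
  T = 322.7 K: K = (3.758, 0.222), RR gives ψ = 0.026, H_out = 0.990 kJ/mol
  T = 359.1 K: K = (5.855, 0.348), RR gives ψ = 0.205, H_out = 14.524 kJ/mol
  T = 340.9 K: K = (4.747, 0.281), RR gives ψ = 0.124, H_out = 8.268 kJ/mol
  T = 331.8 K: K = (4.237, 0.251), RR gives ψ = 0.079, H_out = 4.812 kJ/mol
  T = 336.4 K: K = (4.491, 0.266), RR gives ψ = 0.103, H_out = 6.596 kJ/mol
  T = 338.6 K: K = (4.615, 0.273), RR gives ψ = 0.113, H_out = 7.422 kJ/mol
Linear interpolation between T = 338.6 (H_out = 7.422) and T = 340.9 (H_out = 8.268) on hF = 7.717 gives T ≈ 339.4 K, at which ψ = 0.12.

T = 339.4 K, V/F = 0.12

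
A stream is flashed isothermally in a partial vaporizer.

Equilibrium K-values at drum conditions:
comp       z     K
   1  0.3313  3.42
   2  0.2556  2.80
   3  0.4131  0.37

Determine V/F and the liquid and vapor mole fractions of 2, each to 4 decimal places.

V/F = 0.7369, x_2 = 0.1099, y_2 = 0.3076

Rachford–Rice: g(V/F) = Σ zᵢ(Kᵢ−1)/(1+V/F(Kᵢ−1)) = 0.
Feasibility: ΣzᵢKᵢ = 2.0016, Σzᵢ/Kᵢ = 1.3046 — both > 1, two phases present.
Newton–Raphson from V/F = 0.5:
  V/F = 0.5000: g = 0.22500, g' = -0.9761 → V/F = 0.7305
  V/F = 0.7305: g = 0.00626, g' = -0.9705 → V/F = 0.7370
  V/F = 0.7370: g = -0.00001, g' = -0.9747 → V/F = 0.7369
Converged at V/F = 0.7369.
Compositions from xᵢ = zᵢ/(1+V/F(Kᵢ−1)), yᵢ = Kᵢxᵢ:
  1: x = 0.1190, y = 0.4071
  2: x = 0.1099, y = 0.3076
  3: x = 0.7711, y = 0.2853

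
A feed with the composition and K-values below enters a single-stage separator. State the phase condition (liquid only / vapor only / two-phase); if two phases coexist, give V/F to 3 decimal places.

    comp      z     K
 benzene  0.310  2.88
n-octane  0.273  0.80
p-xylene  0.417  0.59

ΣzᵢKᵢ = 1.357; Σzᵢ/Kᵢ = 1.156.
Both exceed 1, so a two-phase solution exists.
Rachford–Rice: g(ψ) = Σ zᵢ(Kᵢ−1)/(1+ψ(Kᵢ−1)) = 0.
Iterate (Newton) starting at ψ = 0.62:
  ψ = 0.620: g = -0.0225, g' = -0.374 → ψ = 0.560
  ψ = 0.560: g = 0.0005, g' = -0.392 → ψ = 0.561
Converged at ψ = 0.561.

two-phase, V/F = 0.561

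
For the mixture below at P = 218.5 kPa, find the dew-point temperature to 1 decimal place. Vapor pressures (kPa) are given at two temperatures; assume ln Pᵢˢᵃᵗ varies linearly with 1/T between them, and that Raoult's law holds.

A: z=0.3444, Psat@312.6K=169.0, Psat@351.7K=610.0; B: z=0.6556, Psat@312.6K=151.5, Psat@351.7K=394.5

Dew-point temperature: Σzᵢ·P/Pᵢˢᵃᵗ(T) = 1. Interpolate ln Pᵢˢᵃᵗ = aᵢ + bᵢ/T.
  T = 312.6 K: ΣzᵢP/Pᵢˢᵃᵗ = 1.3908
  T = 351.7 K: ΣzᵢP/Pᵢˢᵃᵗ = 0.4865
  T = 332.1 K: ΣzᵢP/Pᵢˢᵃᵗ = 0.7964
  T = 322.4 K: ΣzᵢP/Pᵢˢᵃᵗ = 1.0413
  T = 327.2 K: ΣzᵢP/Pᵢˢᵃᵗ = 0.9100
  T = 324.8 K: ΣzᵢP/Pᵢˢᵃᵗ = 0.9729
Interpolating between 322.4 K and 324.8 K gives T ≈ 323.8 K.

T = 323.8 K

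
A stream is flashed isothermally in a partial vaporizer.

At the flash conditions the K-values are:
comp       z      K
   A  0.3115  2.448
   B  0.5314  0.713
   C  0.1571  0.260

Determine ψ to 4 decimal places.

Iterate (Newton) starting at ψ = 0.6:
  ψ = 0.6000: g = -0.15197, g' = -0.5292 → ψ = 0.3128
  ψ = 0.3128: g = -0.00839, g' = -0.5079 → ψ = 0.2963
  ψ = 0.2963: g = 0.00004, g' = -0.5132 → ψ = 0.2964
Converged at ψ = 0.2964.

ψ = 0.2964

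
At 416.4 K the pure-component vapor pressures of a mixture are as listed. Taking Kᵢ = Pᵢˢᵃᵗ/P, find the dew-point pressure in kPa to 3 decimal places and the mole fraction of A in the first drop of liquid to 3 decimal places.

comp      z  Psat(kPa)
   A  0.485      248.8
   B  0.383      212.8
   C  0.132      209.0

Pdew = 228.272 kPa, x_A = 0.445

At the dew point ψ → 1, so Σzᵢ/Kᵢ = 1 with Kᵢ = Pᵢˢᵃᵗ/P ⇒ 1/P = Σzᵢ/Pᵢˢᵃᵗ.
1/P = 0.485/248.8 + 0.383/212.8 + 0.132/209.0 = 0.004381 ⇒ P = 228.272 kPa
xᵢ = zᵢP/Pᵢˢᵃᵗ ⇒ x_A = 0.485·228.272/248.8 = 0.445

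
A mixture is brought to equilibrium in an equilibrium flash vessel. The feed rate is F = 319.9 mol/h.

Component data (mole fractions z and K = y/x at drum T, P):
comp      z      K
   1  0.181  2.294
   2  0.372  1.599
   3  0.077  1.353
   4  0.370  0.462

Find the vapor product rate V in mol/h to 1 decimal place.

Let ψ = V/F and solve Σ zᵢ(Kᵢ−1)/(1+ψ(Kᵢ−1)) = 0.
g(0) = ΣzᵢKᵢ − 1 = 0.285 and g(1) = 1 − Σzᵢ/Kᵢ = -0.169, so a root lies in (0, 1).
Newton iteration, ψ⁰ = 0.5:
  ψ = 0.500: g = 0.0645, g' = -0.398 → ψ = 0.662
  ψ = 0.662: g = -0.0014, g' = -0.421 → ψ = 0.659
Converged at ψ = 0.659.
Then V = ψ·F = 0.6586·319.9 = 210.7 mol/h and L = F − V = 109.2 mol/h.

V = 210.7 mol/h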